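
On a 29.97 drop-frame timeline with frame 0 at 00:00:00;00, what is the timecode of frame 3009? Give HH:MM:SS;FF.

Ten DF minutes hold 17982 frames, so frame 3009 lies in block 0 (frames 0–17981) with 3009 frames into that block.
The block's first minute is 1800 frames and the rest 1798 each; 3009 frames reaches minute 1, so 0 × 18 + 1 × 2 = 2 labels have been skipped so far.
Adding those back, label number 3009 + 2 = 3011 at 30 labels/s is 100 s + 11 f = 0 h 1 min 40 s frame 11, i.e. 00:01:40;11.

00:01:40;11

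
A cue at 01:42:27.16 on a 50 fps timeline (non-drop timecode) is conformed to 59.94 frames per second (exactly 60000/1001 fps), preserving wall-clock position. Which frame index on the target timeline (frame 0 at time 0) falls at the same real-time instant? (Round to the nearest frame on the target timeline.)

Source frame index: (1×3600 + 42×60 + 27) × 50 + 16 = 307366.
Real time: 307366 / (50) = 153683/25 s.
Target frame: (153683/25) × (60000/1001) = 368839200/1001 ≈ 368470.729 → 368471.

frame 368471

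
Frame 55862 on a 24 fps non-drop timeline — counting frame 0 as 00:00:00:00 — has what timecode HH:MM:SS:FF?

55862 ÷ 24 = 2327 full seconds, remainder 14 frames.
2327 s = 0 h 38 min 47 s.
Timecode: 00:38:47:14.

00:38:47:14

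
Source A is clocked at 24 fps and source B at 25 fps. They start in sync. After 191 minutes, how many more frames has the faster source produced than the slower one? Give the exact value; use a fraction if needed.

11460 frames

191 min = 11460 s.
A emits 24 × 11460 = 275040 frames; B emits 25 × 11460 = 286500.
Difference = 11460 frames; B is ahead of A.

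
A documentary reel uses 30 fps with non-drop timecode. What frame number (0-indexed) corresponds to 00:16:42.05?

Total seconds to the label: (0 × 3600 + 16 × 60 + 42) = 1002.
Frame index = 1002 × 30 + 5 = 30065.

frame 30065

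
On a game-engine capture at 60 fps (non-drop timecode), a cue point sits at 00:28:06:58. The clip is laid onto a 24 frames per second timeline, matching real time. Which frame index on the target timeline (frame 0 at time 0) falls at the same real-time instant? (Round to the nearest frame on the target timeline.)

frame 40487

Source frame index: (0×3600 + 28×60 + 6) × 60 + 58 = 101218.
Real time: 101218 / (60) = 50609/30 s.
Target frame: (50609/30) × (24) = 202436/5 ≈ 40487.200 → 40487.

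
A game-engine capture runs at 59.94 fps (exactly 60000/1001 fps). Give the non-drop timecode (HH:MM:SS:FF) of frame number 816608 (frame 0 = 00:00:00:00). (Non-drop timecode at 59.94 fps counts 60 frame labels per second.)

816608 ÷ 60 = 13610 full seconds, remainder 8 frames.
13610 s = 3 h 46 min 50 s.
Timecode: 03:46:50:08.

03:46:50:08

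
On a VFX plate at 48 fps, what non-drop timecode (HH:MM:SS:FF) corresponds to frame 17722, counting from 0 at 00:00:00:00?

17722 ÷ 48 = 369 full seconds, remainder 10 frames.
369 s = 0 h 6 min 9 s.
Timecode: 00:06:09:10.

00:06:09:10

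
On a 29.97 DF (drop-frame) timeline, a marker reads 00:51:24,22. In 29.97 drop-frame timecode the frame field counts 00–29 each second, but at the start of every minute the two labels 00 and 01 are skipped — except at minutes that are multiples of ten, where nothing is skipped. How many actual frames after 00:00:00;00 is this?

Complete 10-minute blocks: 5, each 17982 frames → 89910.
Remaining 1 whole minute in the current block: 1800 + 0 × 1798 = 1800 frames.
Within the current minute: 24 × 30 + 22 − 2 = 740 (labels ;00/;01 skipped at this minute). Total = 89910 + 1800 + 740 = 92450.

92450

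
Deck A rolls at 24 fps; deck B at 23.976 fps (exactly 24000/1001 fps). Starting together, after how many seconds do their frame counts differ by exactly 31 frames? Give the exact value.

The gap grows by |24000/1001 − 24| = 24/1001 frames per second.
Time for a 31-frame gap: 31 ÷ (24/1001) = 31031/24 s.

31031/24 seconds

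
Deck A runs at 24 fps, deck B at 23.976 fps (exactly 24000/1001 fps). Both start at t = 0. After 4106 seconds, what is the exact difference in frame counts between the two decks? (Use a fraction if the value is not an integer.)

A emits 24 × 4106 = 98544 frames; B emits 24000/1001 × 4106 = 98544000/1001.
Difference = 98544/1001 frames (≈ 98.4456); B is behind A.

98544/1001 frames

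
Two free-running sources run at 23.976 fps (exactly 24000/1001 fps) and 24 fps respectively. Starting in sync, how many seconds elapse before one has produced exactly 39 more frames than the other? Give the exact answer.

The gap grows by |24 − 24000/1001| = 24/1001 frames per second.
Time for a 39-frame gap: 39 ÷ (24/1001) = 1626.625 s.

1626.625 seconds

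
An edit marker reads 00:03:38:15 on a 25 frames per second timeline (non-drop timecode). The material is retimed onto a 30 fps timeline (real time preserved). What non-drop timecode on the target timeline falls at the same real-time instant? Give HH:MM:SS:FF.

Source frame index: (0×3600 + 3×60 + 38) × 25 + 15 = 5465.
Real time: 5465 / (25) = 1093/5 s.
Target frame: (1093/5) × (30) = 6558.
At 30 labels/s: frame 6558 → 00:03:38:18.

00:03:38:18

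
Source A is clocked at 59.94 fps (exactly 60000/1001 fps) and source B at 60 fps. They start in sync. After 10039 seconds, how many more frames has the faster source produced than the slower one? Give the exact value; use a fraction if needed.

A emits 60000/1001 × 10039 = 602340000/1001 frames; B emits 60 × 10039 = 602340.
Difference = 602340/1001 frames (≈ 601.7383); B is ahead of A.

602340/1001 frames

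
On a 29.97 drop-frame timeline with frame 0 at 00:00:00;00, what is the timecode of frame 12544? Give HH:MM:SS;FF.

00:06:58;16

Ten DF minutes hold 17982 frames, so frame 12544 lies in block 0 (frames 0–17981) with 12544 frames into that block.
The block's first minute is 1800 frames and the rest 1798 each; 12544 frames reaches minute 6, so 0 × 18 + 6 × 2 = 12 labels have been skipped so far.
Adding those back, label number 12544 + 12 = 12556 at 30 labels/s is 418 s + 16 f = 0 h 6 min 58 s frame 16, i.e. 00:06:58;16.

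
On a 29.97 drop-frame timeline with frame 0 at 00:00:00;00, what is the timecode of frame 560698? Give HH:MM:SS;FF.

Ten DF minutes hold 17982 frames, so frame 560698 lies in block 31 (frames 557442–575423) with 3256 frames into that block.
The block's first minute is 1800 frames and the rest 1798 each; 3256 frames reaches minute 1, so 31 × 18 + 1 × 2 = 560 labels have been skipped so far.
Adding those back, label number 560698 + 560 = 561258 at 30 labels/s is 18708 s + 18 f = 5 h 11 min 48 s frame 18, i.e. 05:11:48;18.

05:11:48;18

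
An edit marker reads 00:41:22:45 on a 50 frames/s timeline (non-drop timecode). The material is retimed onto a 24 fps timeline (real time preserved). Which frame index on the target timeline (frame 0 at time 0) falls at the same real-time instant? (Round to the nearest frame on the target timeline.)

frame 59590

Source frame index: (0×3600 + 41×60 + 22) × 50 + 45 = 124145.
Real time: 124145 / (50) = 24829/10 s.
Target frame: (24829/10) × (24) = 297948/5 ≈ 59589.600 → 59590.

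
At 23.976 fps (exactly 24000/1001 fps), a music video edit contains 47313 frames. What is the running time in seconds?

1973.346375 seconds

Running time = 47313 / (24000/1001) = 1973.346375 s.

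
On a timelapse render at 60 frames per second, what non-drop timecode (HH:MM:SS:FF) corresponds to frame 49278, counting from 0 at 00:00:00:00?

49278 ÷ 60 = 821 full seconds, remainder 18 frames.
821 s = 0 h 13 min 41 s.
Timecode: 00:13:41:18.

00:13:41:18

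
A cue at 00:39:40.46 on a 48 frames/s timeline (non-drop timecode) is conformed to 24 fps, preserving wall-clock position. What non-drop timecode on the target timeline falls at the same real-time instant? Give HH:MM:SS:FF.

Source frame index: (0×3600 + 39×60 + 40) × 48 + 46 = 114286.
Real time: 114286 / (48) = 57143/24 s.
Target frame: (57143/24) × (24) = 57143.
At 24 labels/s: frame 57143 → 00:39:40:23.

00:39:40:23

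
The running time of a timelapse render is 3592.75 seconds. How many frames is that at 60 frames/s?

Frames = 3592.75 × 60 = 215565.

215565 frames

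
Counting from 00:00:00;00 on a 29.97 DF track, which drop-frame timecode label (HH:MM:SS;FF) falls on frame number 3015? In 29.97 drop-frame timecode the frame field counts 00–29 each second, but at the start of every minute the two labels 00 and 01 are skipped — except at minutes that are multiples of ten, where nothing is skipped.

00:01:40;17

Ten DF minutes hold 17982 frames, so frame 3015 lies in block 0 (frames 0–17981) with 3015 frames into that block.
The block's first minute is 1800 frames and the rest 1798 each; 3015 frames reaches minute 1, so 0 × 18 + 1 × 2 = 2 labels have been skipped so far.
Adding those back, label number 3015 + 2 = 3017 at 30 labels/s is 100 s + 17 f = 0 h 1 min 40 s frame 17, i.e. 00:01:40;17.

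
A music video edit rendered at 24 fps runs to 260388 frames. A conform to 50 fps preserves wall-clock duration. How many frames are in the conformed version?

542475 frames

Target frames = source frames × (target rate / source rate) = 260388 × (50)/(24) = 260388 × 25/12 = 542475.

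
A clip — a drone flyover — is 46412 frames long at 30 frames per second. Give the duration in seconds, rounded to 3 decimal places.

1547.067 seconds

Running time = 46412 × 1/30 = 23206/15 s ≈ 1547.067 s.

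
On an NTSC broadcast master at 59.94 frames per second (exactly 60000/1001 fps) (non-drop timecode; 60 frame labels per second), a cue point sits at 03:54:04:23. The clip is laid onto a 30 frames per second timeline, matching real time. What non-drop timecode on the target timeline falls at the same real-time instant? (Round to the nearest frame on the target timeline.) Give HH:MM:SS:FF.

03:54:18:13

Source frame index: (3×3600 + 54×60 + 4) × 60 + 23 = 842663.
Real time: 842663 / (60000/1001) = 843505663/60000 s.
Target frame: (843505663/60000) × (30) = 843505663/2000 ≈ 421752.831 → 421753.
At 30 labels/s: frame 421753 → 03:54:18:13.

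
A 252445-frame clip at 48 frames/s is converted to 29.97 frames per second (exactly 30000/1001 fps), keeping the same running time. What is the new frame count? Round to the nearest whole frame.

157621 frames

Frames at target rate = 252445 × (30000/1001) / (48) = 157778125/1001 ≈ 157620.504.
Nearest whole frame: 157621.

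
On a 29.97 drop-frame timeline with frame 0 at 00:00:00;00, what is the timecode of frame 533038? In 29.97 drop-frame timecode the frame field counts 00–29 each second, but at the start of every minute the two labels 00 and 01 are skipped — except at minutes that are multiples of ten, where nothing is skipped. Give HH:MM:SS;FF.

04:56:25;22

Ten DF minutes hold 17982 frames, so frame 533038 lies in block 29 (frames 521478–539459) with 11560 frames into that block.
The block's first minute is 1800 frames and the rest 1798 each; 11560 frames reaches minute 6, so 29 × 18 + 6 × 2 = 534 labels have been skipped so far.
Adding those back, label number 533038 + 534 = 533572 at 30 labels/s is 17785 s + 22 f = 4 h 56 min 25 s frame 22, i.e. 04:56:25;22.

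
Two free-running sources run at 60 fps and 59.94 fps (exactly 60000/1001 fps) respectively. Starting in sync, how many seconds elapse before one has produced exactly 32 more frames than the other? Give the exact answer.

The gap grows by |60000/1001 − 60| = 60/1001 frames per second.
Time for a 32-frame gap: 32 ÷ (60/1001) = 8008/15 s.

8008/15 seconds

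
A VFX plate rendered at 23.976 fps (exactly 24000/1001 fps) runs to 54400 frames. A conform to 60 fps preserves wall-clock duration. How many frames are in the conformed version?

Target frames = source frames × (target rate / source rate) = 54400 × (60)/(24000/1001) = 54400 × 1001/400 = 136136.

136136 frames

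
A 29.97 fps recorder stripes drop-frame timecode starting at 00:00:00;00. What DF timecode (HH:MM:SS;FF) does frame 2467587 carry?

Ten DF minutes hold 17982 frames, so frame 2467587 lies in block 137 (frames 2463534–2481515) with 4053 frames into that block.
The block's first minute is 1800 frames and the rest 1798 each; 4053 frames reaches minute 2, so 137 × 18 + 2 × 2 = 2470 labels have been skipped so far.
Adding those back, label number 2467587 + 2470 = 2470057 at 30 labels/s is 82335 s + 7 f = 22 h 52 min 15 s frame 7, i.e. 22:52:15;07.

22:52:15;07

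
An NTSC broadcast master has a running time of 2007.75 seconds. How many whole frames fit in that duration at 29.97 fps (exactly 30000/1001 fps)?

Frames = 2007.75 × 30000/1001 = 60232500/1001 ≈ 60172.3277.
Complete frames: 60172.

60172 frames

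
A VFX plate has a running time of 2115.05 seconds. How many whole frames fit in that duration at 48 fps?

Frames = 2115.05 × 48 = 507612/5 ≈ 101522.4000.
Complete frames: 101522.

101522 frames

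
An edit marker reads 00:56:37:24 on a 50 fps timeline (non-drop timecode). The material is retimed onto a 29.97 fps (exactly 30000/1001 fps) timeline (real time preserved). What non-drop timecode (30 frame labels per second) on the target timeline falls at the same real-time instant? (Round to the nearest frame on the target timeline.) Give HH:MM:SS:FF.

00:56:34:03

Source frame index: (0×3600 + 56×60 + 37) × 50 + 24 = 169874.
Real time: 169874 / (50) = 84937/25 s.
Target frame: (84937/25) × (30000/1001) = 101924400/1001 ≈ 101822.577 → 101823.
At 30 labels/s: frame 101823 → 00:56:34:03.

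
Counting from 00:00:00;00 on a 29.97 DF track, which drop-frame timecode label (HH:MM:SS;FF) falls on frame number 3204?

00:01:46;26

Each 10-minute DF block holds 10 × 60 × 30 − 9 × 2 = 17982 frames. 3204 ÷ 17982 → 0 full blocks, remainder 3204.
Within the partial block the first minute is 1800 frames and each further minute 1798, so 1 further minute boundary passed. Total skipped labels = 18 × 0 + 2 × 1 = 2.
Non-drop label index = 3204 + 2 = 3206; at 30 labels/s that is 00:01:46:26, i.e. DF 00:01:46;26.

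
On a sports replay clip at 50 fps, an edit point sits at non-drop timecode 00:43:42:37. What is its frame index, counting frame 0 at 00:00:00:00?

frame 131137

Total seconds to the label: (0 × 3600 + 43 × 60 + 42) = 2622.
Frame index = 2622 × 50 + 37 = 131137.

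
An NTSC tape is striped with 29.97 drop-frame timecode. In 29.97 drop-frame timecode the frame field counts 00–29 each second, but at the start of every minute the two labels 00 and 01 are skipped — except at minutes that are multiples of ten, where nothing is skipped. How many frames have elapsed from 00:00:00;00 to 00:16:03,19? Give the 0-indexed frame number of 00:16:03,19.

As if non-drop at 30 labels/s: (0 × 3600 + 16 × 60 + 3) × 30 + 19 = 28909.
Minute boundaries passed: 16; those not divisible by 10: 16 − 1 = 15; dropped labels = 2 × 15 = 30.
Actual frame index = 28909 − 30 = 28879.

28879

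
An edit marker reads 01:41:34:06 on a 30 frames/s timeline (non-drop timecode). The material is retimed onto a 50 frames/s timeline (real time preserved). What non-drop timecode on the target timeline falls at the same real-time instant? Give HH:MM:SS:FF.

Source frame index: (1×3600 + 41×60 + 34) × 30 + 6 = 182826.
Real time: 182826 / (30) = 30471/5 s.
Target frame: (30471/5) × (50) = 304710.
At 50 labels/s: frame 304710 → 01:41:34:10.

01:41:34:10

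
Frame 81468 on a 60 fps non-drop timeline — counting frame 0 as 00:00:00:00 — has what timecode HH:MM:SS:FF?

00:22:37:48

81468 ÷ 60 = 1357 full seconds, remainder 48 frames.
1357 s = 0 h 22 min 37 s.
Timecode: 00:22:37:48.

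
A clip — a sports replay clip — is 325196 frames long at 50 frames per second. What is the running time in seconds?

6503.92 seconds

Running time = 325196 / (50) = 6503.92 s.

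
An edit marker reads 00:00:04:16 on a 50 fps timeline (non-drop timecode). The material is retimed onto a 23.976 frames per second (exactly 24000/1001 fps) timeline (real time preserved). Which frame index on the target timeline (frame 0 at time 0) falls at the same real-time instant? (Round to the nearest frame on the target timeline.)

Source frame index: (0×3600 + 0×60 + 4) × 50 + 16 = 216.
Real time: 216 / (50) = 108/25 s.
Target frame: (108/25) × (24000/1001) = 103680/1001 ≈ 103.576 → 104.

frame 104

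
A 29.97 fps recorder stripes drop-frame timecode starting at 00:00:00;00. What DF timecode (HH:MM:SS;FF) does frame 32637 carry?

Each 10-minute DF block holds 10 × 60 × 30 − 9 × 2 = 17982 frames. 32637 ÷ 17982 → 1 full block, remainder 14655.
Within the partial block the first minute is 1800 frames and each further minute 1798, so 8 further minute boundaries passed. Total skipped labels = 18 × 1 + 2 × 8 = 34.
Non-drop label index = 32637 + 34 = 32671; at 30 labels/s that is 00:18:09:01, i.e. DF 00:18:09;01.

00:18:09;01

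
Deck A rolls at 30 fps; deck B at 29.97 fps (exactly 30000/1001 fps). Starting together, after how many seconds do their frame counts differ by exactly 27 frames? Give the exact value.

900.9 seconds

The gap grows by |30000/1001 − 30| = 30/1001 frames per second.
Time for a 27-frame gap: 27 ÷ (30/1001) = 900.9 s.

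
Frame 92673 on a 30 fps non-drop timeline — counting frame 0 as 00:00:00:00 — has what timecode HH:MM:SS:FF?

92673 ÷ 30 = 3089 full seconds, remainder 3 frames.
3089 s = 0 h 51 min 29 s.
Timecode: 00:51:29:03.

00:51:29:03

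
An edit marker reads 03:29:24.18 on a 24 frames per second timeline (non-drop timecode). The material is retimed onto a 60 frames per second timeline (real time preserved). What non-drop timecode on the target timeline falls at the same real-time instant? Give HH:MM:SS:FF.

03:29:24:45

Source frame index: (3×3600 + 29×60 + 24) × 24 + 18 = 301554.
Real time: 301554 / (24) = 50259/4 s.
Target frame: (50259/4) × (60) = 753885.
At 60 labels/s: frame 753885 → 03:29:24:45.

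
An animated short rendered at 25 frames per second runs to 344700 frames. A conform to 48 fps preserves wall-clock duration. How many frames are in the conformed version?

661824 frames

Target frames = source frames × (target rate / source rate) = 344700 × (48)/(25) = 344700 × 48/25 = 661824.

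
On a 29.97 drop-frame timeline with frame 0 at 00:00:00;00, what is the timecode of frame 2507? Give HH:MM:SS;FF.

Ten DF minutes hold 17982 frames, so frame 2507 lies in block 0 (frames 0–17981) with 2507 frames into that block.
The block's first minute is 1800 frames and the rest 1798 each; 2507 frames reaches minute 1, so 0 × 18 + 1 × 2 = 2 labels have been skipped so far.
Adding those back, label number 2507 + 2 = 2509 at 30 labels/s is 83 s + 19 f = 0 h 1 min 23 s frame 19, i.e. 00:01:23;19.

00:01:23;19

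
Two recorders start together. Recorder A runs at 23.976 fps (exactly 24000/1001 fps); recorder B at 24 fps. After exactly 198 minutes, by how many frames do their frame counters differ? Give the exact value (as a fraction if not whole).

25920/91 frames

198 min = 11880 s.
A emits 24000/1001 × 11880 = 25920000/91 frames; B emits 24 × 11880 = 285120.
Difference = 25920/91 frames (≈ 284.8352); B is ahead of A.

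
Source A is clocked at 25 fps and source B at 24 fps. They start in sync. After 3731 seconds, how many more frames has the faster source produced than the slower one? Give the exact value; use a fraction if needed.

3731 frames

A emits 25 × 3731 = 93275 frames; B emits 24 × 3731 = 89544.
Difference = 3731 frames; B is behind A.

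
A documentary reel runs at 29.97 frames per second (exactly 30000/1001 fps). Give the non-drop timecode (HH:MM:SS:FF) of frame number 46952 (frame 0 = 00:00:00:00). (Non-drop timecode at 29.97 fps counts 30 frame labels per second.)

00:26:05:02

46952 ÷ 30 = 1565 full seconds, remainder 2 frames.
1565 s = 0 h 26 min 5 s.
Timecode: 00:26:05:02.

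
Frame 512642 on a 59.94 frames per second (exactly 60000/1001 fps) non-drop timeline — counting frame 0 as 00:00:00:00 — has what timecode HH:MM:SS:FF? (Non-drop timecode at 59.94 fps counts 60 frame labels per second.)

512642 ÷ 60 = 8544 full seconds, remainder 2 frames.
8544 s = 2 h 22 min 24 s.
Timecode: 02:22:24:02.

02:22:24:02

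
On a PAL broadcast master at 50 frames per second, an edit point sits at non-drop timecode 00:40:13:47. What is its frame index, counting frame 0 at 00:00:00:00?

frame 120697

Total seconds to the label: (0 × 3600 + 40 × 60 + 13) = 2413.
Frame index = 2413 × 50 + 47 = 120697.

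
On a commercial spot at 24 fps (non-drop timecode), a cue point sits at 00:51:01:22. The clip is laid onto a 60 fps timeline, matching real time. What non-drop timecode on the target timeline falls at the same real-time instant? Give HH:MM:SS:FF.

00:51:01:55

Source frame index: (0×3600 + 51×60 + 1) × 24 + 22 = 73486.
Real time: 73486 / (24) = 36743/12 s.
Target frame: (36743/12) × (60) = 183715.
At 60 labels/s: frame 183715 → 00:51:01:55.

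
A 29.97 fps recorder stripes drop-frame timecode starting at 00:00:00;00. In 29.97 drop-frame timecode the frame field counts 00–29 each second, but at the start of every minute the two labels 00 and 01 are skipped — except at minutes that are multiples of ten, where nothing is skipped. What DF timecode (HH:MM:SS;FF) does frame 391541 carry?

03:37:44;13

Each 10-minute DF block holds 10 × 60 × 30 − 9 × 2 = 17982 frames. 391541 ÷ 17982 → 21 full blocks, remainder 13919.
Within the partial block the first minute is 1800 frames and each further minute 1798, so 7 further minute boundaries passed. Total skipped labels = 18 × 21 + 2 × 7 = 392.
Non-drop label index = 391541 + 392 = 391933; at 30 labels/s that is 03:37:44:13, i.e. DF 03:37:44;13.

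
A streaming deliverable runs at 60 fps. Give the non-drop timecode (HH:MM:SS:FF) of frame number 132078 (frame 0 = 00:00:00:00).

00:36:41:18

132078 ÷ 60 = 2201 full seconds, remainder 18 frames.
2201 s = 0 h 36 min 41 s.
Timecode: 00:36:41:18.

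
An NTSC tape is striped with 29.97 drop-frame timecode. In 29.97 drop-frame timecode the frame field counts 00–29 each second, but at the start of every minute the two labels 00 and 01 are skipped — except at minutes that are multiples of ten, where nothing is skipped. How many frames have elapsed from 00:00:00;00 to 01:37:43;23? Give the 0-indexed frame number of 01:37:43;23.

As if non-drop at 30 labels/s: (1 × 3600 + 37 × 60 + 43) × 30 + 23 = 175913.
Minute boundaries passed: 97; those not divisible by 10: 97 − 9 = 88; dropped labels = 2 × 88 = 176.
Actual frame index = 175913 − 176 = 175737.

175737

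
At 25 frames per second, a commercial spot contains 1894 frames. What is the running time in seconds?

75.76 seconds

Running time = 1894 / (25) = 75.76 s.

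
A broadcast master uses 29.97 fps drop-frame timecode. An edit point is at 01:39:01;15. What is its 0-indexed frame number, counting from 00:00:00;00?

Complete 10-minute blocks: 9, each 17982 frames → 161838.
Remaining 9 whole minutes in the current block: 1800 + 8 × 1798 = 16184 frames.
Within the current minute: 1 × 30 + 15 − 2 = 43 (labels ;00/;01 skipped at this minute). Total = 161838 + 16184 + 43 = 178065.

178065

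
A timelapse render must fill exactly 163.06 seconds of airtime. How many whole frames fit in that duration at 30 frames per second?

Frames = 163.06 × 30 = 24459/5 ≈ 4891.8000.
Complete frames: 4891.

4891 frames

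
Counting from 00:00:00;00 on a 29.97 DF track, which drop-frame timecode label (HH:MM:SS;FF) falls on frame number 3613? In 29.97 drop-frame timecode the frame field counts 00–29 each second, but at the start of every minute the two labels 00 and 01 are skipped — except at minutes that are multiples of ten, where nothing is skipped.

Ten DF minutes hold 17982 frames, so frame 3613 lies in block 0 (frames 0–17981) with 3613 frames into that block.
The block's first minute is 1800 frames and the rest 1798 each; 3613 frames reaches minute 2, so 0 × 18 + 2 × 2 = 4 labels have been skipped so far.
Adding those back, label number 3613 + 4 = 3617 at 30 labels/s is 120 s + 17 f = 0 h 2 min 0 s frame 17, i.e. 00:02:00;17.

00:02:00;17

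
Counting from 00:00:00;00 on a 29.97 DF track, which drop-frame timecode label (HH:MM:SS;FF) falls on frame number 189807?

01:45:33;07

Ten DF minutes hold 17982 frames, so frame 189807 lies in block 10 (frames 179820–197801) with 9987 frames into that block.
The block's first minute is 1800 frames and the rest 1798 each; 9987 frames reaches minute 5, so 10 × 18 + 5 × 2 = 190 labels have been skipped so far.
Adding those back, label number 189807 + 190 = 189997 at 30 labels/s is 6333 s + 7 f = 1 h 45 min 33 s frame 7, i.e. 01:45:33;07.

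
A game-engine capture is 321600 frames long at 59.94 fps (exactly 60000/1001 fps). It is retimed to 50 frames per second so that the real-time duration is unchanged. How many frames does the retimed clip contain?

Target frames = source frames × (target rate / source rate) = 321600 × (50)/(60000/1001) = 321600 × 1001/1200 = 268268.

268268 frames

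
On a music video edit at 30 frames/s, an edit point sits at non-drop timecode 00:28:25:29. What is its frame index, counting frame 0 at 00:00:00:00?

51179

Total seconds to the label: (0 × 3600 + 28 × 60 + 25) = 1705.
Frame index = 1705 × 30 + 29 = 51179.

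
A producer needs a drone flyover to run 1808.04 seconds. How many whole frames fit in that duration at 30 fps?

Frames = 1808.04 × 30 = 271206/5 ≈ 54241.2000.
Complete frames: 54241.

54241 frames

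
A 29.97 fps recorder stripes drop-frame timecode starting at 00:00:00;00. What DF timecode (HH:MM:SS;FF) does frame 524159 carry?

Ten DF minutes hold 17982 frames, so frame 524159 lies in block 29 (frames 521478–539459) with 2681 frames into that block.
The block's first minute is 1800 frames and the rest 1798 each; 2681 frames reaches minute 1, so 29 × 18 + 1 × 2 = 524 labels have been skipped so far.
Adding those back, label number 524159 + 524 = 524683 at 30 labels/s is 17489 s + 13 f = 4 h 51 min 29 s frame 13, i.e. 04:51:29;13.

04:51:29;13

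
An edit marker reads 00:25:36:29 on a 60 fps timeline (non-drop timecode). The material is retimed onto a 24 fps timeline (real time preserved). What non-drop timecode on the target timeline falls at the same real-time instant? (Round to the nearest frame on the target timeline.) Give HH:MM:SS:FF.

00:25:36:12

Source frame index: (0×3600 + 25×60 + 36) × 60 + 29 = 92189.
Real time: 92189 / (60) = 92189/60 s.
Target frame: (92189/60) × (24) = 184378/5 ≈ 36875.600 → 36876.
At 24 labels/s: frame 36876 → 00:25:36:12.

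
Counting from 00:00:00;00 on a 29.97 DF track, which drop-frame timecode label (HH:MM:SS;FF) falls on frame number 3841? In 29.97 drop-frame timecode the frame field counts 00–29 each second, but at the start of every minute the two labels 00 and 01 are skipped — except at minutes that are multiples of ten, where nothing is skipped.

Each 10-minute DF block holds 10 × 60 × 30 − 9 × 2 = 17982 frames. 3841 ÷ 17982 → 0 full blocks, remainder 3841.
Within the partial block the first minute is 1800 frames and each further minute 1798, so 2 further minute boundaries passed. Total skipped labels = 18 × 0 + 2 × 2 = 4.
Non-drop label index = 3841 + 4 = 3845; at 30 labels/s that is 00:02:08:05, i.e. DF 00:02:08;05.

00:02:08;05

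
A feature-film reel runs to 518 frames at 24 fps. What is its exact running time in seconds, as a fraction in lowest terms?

Running time = 518 ÷ (24) = 518 × 1/24 = 259/12 s.

259/12 seconds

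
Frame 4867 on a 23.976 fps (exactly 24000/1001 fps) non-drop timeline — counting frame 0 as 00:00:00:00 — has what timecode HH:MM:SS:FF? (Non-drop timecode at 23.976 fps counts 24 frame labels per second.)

00:03:22:19

4867 ÷ 24 = 202 full seconds, remainder 19 frames.
202 s = 0 h 3 min 22 s.
Timecode: 00:03:22:19.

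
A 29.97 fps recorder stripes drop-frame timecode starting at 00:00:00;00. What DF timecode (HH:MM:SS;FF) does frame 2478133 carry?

Ten DF minutes hold 17982 frames, so frame 2478133 lies in block 137 (frames 2463534–2481515) with 14599 frames into that block.
The block's first minute is 1800 frames and the rest 1798 each; 14599 frames reaches minute 8, so 137 × 18 + 8 × 2 = 2482 labels have been skipped so far.
Adding those back, label number 2478133 + 2482 = 2480615 at 30 labels/s is 82687 s + 5 f = 22 h 58 min 7 s frame 5, i.e. 22:58:07;05.

22:58:07;05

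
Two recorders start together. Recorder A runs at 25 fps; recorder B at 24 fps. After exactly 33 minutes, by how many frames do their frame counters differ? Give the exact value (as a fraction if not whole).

1980 frames

33 min = 1980 s.
A emits 25 × 1980 = 49500 frames; B emits 24 × 1980 = 47520.
Difference = 1980 frames; B is behind A.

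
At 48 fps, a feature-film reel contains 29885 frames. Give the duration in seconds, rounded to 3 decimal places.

Running time = 29885 × 1/48 = 29885/48 s ≈ 622.604 s.

622.604 seconds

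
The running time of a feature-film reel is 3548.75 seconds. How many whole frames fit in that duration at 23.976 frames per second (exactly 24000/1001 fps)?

Frames = 3548.75 × 24000/1001 = 85170000/1001 ≈ 85084.9151.
Complete frames: 85084.

85084 frames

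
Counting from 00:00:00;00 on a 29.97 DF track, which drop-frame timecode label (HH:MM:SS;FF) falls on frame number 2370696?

Ten DF minutes hold 17982 frames, so frame 2370696 lies in block 131 (frames 2355642–2373623) with 15054 frames into that block.
The block's first minute is 1800 frames and the rest 1798 each; 15054 frames reaches minute 8, so 131 × 18 + 8 × 2 = 2374 labels have been skipped so far.
Adding those back, label number 2370696 + 2374 = 2373070 at 30 labels/s is 79102 s + 10 f = 21 h 58 min 22 s frame 10, i.e. 21:58:22;10.

21:58:22;10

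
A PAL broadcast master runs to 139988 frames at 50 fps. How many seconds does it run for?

Running time = 139988 / (50) = 2799.76 s.

2799.76 seconds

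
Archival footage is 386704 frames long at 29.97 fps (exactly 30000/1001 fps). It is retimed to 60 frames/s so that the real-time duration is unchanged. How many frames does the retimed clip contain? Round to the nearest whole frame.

Frames at target rate = 386704 × (60) / (30000/1001) = 96772676/125 ≈ 774181.408.
Nearest whole frame: 774181.

774181 frames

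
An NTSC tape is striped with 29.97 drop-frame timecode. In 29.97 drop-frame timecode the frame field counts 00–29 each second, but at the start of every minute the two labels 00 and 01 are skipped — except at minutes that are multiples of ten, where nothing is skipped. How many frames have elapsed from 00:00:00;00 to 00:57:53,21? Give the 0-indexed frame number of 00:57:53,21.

Complete 10-minute blocks: 5, each 17982 frames → 89910.
Remaining 7 whole minutes in the current block: 1800 + 6 × 1798 = 12588 frames.
Within the current minute: 53 × 30 + 21 − 2 = 1609 (labels ;00/;01 skipped at this minute). Total = 89910 + 12588 + 1609 = 104107.

104107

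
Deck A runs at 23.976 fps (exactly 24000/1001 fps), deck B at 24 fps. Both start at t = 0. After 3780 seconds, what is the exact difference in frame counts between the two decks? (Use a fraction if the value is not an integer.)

A emits 24000/1001 × 3780 = 12960000/143 frames; B emits 24 × 3780 = 90720.
Difference = 12960/143 frames (≈ 90.6294); B is ahead of A.

12960/143 frames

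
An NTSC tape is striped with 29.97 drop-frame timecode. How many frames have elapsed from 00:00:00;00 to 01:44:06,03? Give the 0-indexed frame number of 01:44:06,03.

Complete 10-minute blocks: 10, each 17982 frames → 179820.
Remaining 4 whole minutes in the current block: 1800 + 3 × 1798 = 7194 frames.
Within the current minute: 6 × 30 + 3 − 2 = 181 (labels ;00/;01 skipped at this minute). Total = 179820 + 7194 + 181 = 187195.

187195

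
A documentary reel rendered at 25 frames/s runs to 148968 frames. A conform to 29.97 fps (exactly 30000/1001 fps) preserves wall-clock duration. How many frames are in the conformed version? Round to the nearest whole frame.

178583 frames

Frames at target rate = 148968 × (30000/1001) / (25) = 178761600/1001 ≈ 178583.017.
Nearest whole frame: 178583.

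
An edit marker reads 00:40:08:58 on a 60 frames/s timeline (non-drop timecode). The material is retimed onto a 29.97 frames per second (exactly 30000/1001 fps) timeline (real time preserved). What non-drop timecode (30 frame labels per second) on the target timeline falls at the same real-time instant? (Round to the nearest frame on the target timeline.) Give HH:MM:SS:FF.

00:40:06:17

Source frame index: (0×3600 + 40×60 + 8) × 60 + 58 = 144538.
Real time: 144538 / (60) = 72269/30 s.
Target frame: (72269/30) × (30000/1001) = 72269000/1001 ≈ 72196.803 → 72197.
At 30 labels/s: frame 72197 → 00:40:06:17.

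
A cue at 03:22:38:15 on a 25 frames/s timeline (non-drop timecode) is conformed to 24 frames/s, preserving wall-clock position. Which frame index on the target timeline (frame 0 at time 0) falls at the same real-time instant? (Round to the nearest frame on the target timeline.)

frame 291806

Source frame index: (3×3600 + 22×60 + 38) × 25 + 15 = 303965.
Real time: 303965 / (25) = 60793/5 s.
Target frame: (60793/5) × (24) = 1459032/5 ≈ 291806.400 → 291806.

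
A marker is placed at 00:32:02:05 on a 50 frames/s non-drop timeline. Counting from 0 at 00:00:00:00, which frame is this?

96105

Total seconds to the label: (0 × 3600 + 32 × 60 + 2) = 1922.
Frame index = 1922 × 50 + 5 = 96105.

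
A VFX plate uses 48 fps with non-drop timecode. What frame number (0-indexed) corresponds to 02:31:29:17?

frame 436289

Total seconds to the label: (2 × 3600 + 31 × 60 + 29) = 9089.
Frame index = 9089 × 48 + 17 = 436289.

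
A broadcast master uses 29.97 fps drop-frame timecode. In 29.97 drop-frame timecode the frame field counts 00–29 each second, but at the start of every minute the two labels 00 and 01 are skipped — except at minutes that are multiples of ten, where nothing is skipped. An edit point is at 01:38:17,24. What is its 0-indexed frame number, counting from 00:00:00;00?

Complete 10-minute blocks: 9, each 17982 frames → 161838.
Remaining 8 whole minutes in the current block: 1800 + 7 × 1798 = 14386 frames.
Within the current minute: 17 × 30 + 24 − 2 = 532 (labels ;00/;01 skipped at this minute). Total = 161838 + 14386 + 532 = 176756.

176756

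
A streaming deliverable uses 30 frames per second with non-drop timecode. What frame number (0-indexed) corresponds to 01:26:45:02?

Total seconds to the label: (1 × 3600 + 26 × 60 + 45) = 5205.
Frame index = 5205 × 30 + 2 = 156152.

156152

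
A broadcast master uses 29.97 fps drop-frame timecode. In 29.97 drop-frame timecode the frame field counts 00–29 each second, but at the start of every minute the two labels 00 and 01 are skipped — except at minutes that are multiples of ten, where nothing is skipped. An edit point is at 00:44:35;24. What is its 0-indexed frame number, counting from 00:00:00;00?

80194

As if non-drop at 30 labels/s: (0 × 3600 + 44 × 60 + 35) × 30 + 24 = 80274.
Minute boundaries passed: 44; those not divisible by 10: 44 − 4 = 40; dropped labels = 2 × 40 = 80.
Actual frame index = 80274 − 80 = 80194.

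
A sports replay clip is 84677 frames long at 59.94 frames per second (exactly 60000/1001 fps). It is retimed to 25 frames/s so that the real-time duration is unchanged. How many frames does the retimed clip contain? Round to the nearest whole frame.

Frames at target rate = 84677 × (25) / (60000/1001) = 84761677/2400 ≈ 35317.365.
Nearest whole frame: 35317.

35317 frames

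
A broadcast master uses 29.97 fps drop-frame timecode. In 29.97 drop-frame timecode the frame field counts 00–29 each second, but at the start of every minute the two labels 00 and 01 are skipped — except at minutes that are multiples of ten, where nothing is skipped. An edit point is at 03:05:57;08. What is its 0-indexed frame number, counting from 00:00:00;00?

As if non-drop at 30 labels/s: (3 × 3600 + 5 × 60 + 57) × 30 + 8 = 334718.
Minute boundaries passed: 185; those not divisible by 10: 185 − 18 = 167; dropped labels = 2 × 167 = 334.
Actual frame index = 334718 − 334 = 334384.

334384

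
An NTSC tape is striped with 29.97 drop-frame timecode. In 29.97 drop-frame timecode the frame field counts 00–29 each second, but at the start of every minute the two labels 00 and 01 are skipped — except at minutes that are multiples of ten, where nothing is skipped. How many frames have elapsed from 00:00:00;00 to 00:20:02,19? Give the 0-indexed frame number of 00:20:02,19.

36043

Complete 10-minute blocks: 2, each 17982 frames → 35964.
Remaining 0 whole minutes in the current block: 0 frames.
Within the current minute: 2 × 30 + 19 = 79. Total = 35964 + 0 + 79 = 36043.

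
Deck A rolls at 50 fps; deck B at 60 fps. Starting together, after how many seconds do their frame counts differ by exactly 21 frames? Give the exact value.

2.1 seconds

The gap grows by |60 − 50| = 10 frames per second.
Time for a 21-frame gap: 21 ÷ (10) = 2.1 s.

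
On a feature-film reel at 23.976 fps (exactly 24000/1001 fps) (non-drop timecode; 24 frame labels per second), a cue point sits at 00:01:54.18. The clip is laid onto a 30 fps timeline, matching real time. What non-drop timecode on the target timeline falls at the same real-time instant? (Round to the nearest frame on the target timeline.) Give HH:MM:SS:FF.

00:01:54:26

Source frame index: (0×3600 + 1×60 + 54) × 24 + 18 = 2754.
Real time: 2754 / (24000/1001) = 459459/4000 s.
Target frame: (459459/4000) × (30) = 1378377/400 ≈ 3445.943 → 3446.
At 30 labels/s: frame 3446 → 00:01:54:26.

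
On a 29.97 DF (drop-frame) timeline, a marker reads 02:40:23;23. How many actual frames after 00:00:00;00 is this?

Complete 10-minute blocks: 16, each 17982 frames → 287712.
Remaining 0 whole minutes in the current block: 0 frames.
Within the current minute: 23 × 30 + 23 = 713. Total = 287712 + 0 + 713 = 288425.

288425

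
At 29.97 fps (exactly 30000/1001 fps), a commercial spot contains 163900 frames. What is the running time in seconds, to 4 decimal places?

5468.7967 seconds

Running time = 163900 × 1001/30000 = 1640639/300 s ≈ 5468.7967 s.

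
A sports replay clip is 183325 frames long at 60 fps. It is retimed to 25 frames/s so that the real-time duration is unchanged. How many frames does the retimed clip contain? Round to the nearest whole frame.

76385 frames

Frames at target rate = 183325 × (25) / (60) = 916625/12 ≈ 76385.417.
Nearest whole frame: 76385.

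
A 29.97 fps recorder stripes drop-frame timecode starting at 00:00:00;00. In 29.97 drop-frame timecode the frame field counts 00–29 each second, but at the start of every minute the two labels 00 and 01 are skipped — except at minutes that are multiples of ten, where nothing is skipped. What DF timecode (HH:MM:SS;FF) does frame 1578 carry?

Each 10-minute DF block holds 10 × 60 × 30 − 9 × 2 = 17982 frames. 1578 ÷ 17982 → 0 full blocks, remainder 1578.
Within the partial block the first minute is 1800 frames and each further minute 1798, so 0 further minute boundaries passed. Total skipped labels = 18 × 0 + 2 × 0 = 0.
Non-drop label index = 1578 + 0 = 1578; at 30 labels/s that is 00:00:52:18, i.e. DF 00:00:52;18.

00:00:52;18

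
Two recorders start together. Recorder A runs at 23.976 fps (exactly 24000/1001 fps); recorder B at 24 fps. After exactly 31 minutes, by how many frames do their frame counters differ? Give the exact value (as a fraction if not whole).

44640/1001 frames

31 min = 1860 s.
A emits 24000/1001 × 1860 = 44640000/1001 frames; B emits 24 × 1860 = 44640.
Difference = 44640/1001 frames (≈ 44.5954); B is ahead of A.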